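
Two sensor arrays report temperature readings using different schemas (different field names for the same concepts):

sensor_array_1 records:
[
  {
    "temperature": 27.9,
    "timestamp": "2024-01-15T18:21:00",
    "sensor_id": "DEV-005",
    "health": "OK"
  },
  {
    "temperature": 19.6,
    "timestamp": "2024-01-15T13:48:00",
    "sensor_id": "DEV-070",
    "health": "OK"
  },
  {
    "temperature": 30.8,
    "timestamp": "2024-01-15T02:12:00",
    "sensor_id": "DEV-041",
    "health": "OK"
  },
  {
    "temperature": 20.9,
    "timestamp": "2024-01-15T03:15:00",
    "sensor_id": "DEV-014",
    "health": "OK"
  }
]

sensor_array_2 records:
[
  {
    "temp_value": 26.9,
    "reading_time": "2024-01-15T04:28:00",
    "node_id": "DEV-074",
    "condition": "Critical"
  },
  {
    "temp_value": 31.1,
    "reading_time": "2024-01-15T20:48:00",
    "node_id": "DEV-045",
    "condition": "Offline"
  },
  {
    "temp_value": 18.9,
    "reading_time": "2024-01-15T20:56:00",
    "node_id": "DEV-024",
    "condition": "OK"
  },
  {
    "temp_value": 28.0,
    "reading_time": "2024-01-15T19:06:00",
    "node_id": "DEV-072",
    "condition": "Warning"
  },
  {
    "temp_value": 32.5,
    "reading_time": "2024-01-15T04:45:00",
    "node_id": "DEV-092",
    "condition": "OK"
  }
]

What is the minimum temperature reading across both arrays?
18.9

Schema mapping: "temperature" (sensor_array_1) = "temp_value" (sensor_array_2) = temperature reading

Minimum in sensor_array_1: 19.6
Minimum in sensor_array_2: 18.9

Overall minimum: min(19.6, 18.9) = 18.9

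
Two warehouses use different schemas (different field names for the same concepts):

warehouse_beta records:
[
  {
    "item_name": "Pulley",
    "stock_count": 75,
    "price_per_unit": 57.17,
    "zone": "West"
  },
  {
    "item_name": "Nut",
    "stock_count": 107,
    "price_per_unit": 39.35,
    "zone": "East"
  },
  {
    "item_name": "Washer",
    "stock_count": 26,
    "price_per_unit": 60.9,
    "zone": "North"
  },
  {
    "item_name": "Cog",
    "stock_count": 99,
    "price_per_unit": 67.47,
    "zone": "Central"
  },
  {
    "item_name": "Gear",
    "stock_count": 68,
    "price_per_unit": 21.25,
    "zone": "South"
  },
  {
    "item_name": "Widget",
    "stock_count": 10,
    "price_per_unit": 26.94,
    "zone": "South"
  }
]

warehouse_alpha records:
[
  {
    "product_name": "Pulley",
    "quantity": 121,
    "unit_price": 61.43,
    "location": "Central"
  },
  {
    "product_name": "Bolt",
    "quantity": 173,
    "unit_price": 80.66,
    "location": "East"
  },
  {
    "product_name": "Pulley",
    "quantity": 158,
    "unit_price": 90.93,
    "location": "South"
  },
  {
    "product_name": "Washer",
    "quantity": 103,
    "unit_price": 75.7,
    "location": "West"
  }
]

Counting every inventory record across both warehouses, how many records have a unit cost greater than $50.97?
7

Schema mapping: "price_per_unit" (warehouse_beta) = "unit_price" (warehouse_alpha) = unit cost

Records > $50.97 in warehouse_beta: 3
Records > $50.97 in warehouse_alpha: 4

Total count: 3 + 4 = 7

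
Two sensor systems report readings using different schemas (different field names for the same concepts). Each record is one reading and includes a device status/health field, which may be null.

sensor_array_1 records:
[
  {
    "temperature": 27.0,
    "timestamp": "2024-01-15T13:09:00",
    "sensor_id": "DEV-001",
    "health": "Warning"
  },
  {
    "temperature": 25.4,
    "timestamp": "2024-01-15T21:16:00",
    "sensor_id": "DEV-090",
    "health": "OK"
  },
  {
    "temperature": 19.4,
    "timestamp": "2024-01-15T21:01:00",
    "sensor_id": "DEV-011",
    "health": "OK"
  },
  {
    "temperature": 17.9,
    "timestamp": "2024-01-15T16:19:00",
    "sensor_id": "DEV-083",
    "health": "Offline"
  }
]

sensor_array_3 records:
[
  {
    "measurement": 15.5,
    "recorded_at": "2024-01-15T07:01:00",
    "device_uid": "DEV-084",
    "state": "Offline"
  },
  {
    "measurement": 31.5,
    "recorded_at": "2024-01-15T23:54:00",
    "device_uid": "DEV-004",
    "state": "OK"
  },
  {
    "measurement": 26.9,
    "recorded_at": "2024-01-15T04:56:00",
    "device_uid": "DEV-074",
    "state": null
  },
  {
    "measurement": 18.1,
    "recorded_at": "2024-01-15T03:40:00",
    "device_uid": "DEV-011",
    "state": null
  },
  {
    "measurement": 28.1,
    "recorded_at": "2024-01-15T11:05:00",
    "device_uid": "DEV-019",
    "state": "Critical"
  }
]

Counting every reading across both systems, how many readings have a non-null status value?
7

Schema mapping: "health" (sensor_array_1) = "state" (sensor_array_3) = status

Non-null in sensor_array_1: 4
Non-null in sensor_array_3: 3

Total non-null: 4 + 3 = 7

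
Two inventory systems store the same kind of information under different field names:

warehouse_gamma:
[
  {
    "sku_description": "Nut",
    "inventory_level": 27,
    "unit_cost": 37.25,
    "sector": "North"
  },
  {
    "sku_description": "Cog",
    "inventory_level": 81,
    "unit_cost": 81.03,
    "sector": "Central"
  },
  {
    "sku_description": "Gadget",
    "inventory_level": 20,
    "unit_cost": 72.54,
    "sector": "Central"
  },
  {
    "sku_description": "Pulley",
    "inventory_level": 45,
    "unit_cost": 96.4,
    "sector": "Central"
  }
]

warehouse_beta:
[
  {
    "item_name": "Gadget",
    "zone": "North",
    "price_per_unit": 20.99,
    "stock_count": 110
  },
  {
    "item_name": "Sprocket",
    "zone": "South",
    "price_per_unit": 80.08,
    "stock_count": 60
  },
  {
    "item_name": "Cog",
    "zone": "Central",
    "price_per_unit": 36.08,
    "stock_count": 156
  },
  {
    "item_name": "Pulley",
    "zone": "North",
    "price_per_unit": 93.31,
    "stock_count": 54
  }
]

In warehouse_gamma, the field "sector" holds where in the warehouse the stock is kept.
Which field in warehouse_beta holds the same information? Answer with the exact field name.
zone

In warehouse_gamma, "sector" holds where in the warehouse the stock is kept.
The fields in warehouse_beta are: "item_name", "zone", "price_per_unit", "stock_count".
"zone" is the match: the name refers to the same concept and its values are area labels (e.g. 'Central', 'North').
The other fields ("item_name", "price_per_unit", "stock_count") hold different kinds of data.

So "sector" in warehouse_gamma corresponds to "zone" in warehouse_beta.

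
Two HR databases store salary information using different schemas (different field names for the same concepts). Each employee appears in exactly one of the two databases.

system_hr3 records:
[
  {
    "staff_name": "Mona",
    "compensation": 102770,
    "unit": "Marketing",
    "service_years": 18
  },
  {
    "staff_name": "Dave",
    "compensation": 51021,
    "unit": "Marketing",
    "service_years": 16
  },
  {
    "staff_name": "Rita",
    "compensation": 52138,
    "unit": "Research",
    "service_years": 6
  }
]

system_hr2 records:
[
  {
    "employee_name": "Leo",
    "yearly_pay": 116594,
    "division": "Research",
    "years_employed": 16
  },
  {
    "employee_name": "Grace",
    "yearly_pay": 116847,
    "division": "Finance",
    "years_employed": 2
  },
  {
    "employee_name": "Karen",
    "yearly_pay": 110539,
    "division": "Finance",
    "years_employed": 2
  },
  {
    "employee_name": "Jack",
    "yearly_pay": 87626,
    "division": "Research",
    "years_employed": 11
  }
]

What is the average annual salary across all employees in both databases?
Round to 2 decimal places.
91076.43

Schema mapping: "compensation" (system_hr3) = "yearly_pay" (system_hr2) = annual salary

All salaries: [102770, 51021, 52138, 116594, 116847, 110539, 87626]
Sum: 637535
Count: 7
Average: 637535 / 7 = 91076.43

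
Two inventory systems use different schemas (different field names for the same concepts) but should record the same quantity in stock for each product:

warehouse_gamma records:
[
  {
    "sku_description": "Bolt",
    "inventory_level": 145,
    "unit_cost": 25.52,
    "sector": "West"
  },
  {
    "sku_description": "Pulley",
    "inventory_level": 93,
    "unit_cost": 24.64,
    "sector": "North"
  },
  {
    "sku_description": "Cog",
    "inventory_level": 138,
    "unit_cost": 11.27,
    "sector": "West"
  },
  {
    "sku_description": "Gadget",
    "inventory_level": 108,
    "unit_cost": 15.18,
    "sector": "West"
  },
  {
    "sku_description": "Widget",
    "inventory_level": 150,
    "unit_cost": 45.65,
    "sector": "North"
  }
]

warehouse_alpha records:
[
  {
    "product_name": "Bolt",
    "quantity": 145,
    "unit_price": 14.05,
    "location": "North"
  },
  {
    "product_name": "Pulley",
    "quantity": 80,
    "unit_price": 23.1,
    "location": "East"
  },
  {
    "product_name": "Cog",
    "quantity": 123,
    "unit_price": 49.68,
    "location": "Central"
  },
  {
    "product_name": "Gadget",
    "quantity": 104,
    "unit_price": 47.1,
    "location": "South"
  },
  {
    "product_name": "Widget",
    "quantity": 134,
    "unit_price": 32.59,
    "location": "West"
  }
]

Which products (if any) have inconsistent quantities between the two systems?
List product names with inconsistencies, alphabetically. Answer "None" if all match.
Cog, Gadget, Pulley, Widget

Schema mappings:
- "sku_description" (warehouse_gamma) = "product_name" (warehouse_alpha) = product name
- "inventory_level" (warehouse_gamma) = "quantity" (warehouse_alpha) = quantity

Comparison:
  Bolt: 145 vs 145 - MATCH
  Pulley: 93 vs 80 - MISMATCH
  Cog: 138 vs 123 - MISMATCH
  Gadget: 108 vs 104 - MISMATCH
  Widget: 150 vs 134 - MISMATCH

Products with inconsistencies: Cog, Gadget, Pulley, Widget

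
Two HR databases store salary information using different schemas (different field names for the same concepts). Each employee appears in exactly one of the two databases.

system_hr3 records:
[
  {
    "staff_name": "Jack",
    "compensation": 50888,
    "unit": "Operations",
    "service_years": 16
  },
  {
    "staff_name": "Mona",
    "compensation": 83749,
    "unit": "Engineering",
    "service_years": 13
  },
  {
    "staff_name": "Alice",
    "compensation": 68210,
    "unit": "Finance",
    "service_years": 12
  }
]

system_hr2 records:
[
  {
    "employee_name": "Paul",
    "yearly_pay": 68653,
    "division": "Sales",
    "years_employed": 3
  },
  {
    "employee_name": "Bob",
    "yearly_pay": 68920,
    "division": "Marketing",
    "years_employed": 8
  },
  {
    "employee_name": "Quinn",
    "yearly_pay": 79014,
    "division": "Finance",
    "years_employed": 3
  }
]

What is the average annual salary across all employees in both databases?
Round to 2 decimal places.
69905.67

Schema mapping: "compensation" (system_hr3) = "yearly_pay" (system_hr2) = annual salary

All salaries: [50888, 83749, 68210, 68653, 68920, 79014]
Sum: 419434
Count: 6
Average: 419434 / 6 = 69905.67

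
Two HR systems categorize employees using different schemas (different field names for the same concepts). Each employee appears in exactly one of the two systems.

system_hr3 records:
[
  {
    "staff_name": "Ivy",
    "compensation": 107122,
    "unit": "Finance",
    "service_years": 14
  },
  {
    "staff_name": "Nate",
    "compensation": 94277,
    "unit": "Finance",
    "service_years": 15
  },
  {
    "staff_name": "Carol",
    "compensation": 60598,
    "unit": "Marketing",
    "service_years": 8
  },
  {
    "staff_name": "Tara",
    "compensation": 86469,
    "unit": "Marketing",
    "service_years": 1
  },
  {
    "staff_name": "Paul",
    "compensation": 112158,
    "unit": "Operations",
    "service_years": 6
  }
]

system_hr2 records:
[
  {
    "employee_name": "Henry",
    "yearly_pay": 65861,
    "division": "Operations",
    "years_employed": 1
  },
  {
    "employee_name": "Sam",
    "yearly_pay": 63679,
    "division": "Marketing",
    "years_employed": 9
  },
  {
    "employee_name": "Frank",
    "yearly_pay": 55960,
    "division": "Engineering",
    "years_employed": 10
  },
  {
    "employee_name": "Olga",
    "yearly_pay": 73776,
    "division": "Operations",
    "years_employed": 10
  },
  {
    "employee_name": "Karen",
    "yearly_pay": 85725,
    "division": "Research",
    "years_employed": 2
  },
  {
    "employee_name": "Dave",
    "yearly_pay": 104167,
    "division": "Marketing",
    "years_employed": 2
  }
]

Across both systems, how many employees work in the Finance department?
2

Schema mapping: "unit" (system_hr3) = "division" (system_hr2) = department

Finance employees in system_hr3: 2
Finance employees in system_hr2: 0

Total in Finance: 2 + 0 = 2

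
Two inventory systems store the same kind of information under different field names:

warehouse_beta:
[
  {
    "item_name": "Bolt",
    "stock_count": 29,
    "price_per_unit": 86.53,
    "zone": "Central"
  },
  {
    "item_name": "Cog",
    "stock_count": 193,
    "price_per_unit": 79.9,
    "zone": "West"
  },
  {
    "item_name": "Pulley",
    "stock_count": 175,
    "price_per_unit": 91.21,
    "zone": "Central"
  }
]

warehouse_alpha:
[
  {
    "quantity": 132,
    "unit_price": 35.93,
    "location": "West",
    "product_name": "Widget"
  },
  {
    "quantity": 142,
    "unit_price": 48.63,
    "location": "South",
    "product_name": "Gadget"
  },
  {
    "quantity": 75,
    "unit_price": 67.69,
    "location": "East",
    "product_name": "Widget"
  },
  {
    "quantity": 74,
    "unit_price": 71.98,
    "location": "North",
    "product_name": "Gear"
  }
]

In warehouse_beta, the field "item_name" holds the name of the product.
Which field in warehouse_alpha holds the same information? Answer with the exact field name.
product_name

In warehouse_beta, "item_name" holds the name of the product.
The fields in warehouse_alpha are: "quantity", "unit_price", "location", "product_name".
"product_name" is the match: the name refers to the same concept and its values are product-name strings (e.g. 'Gadget', 'Gear').
The other fields ("quantity", "unit_price", "location") hold different kinds of data.

So "item_name" in warehouse_beta corresponds to "product_name" in warehouse_alpha.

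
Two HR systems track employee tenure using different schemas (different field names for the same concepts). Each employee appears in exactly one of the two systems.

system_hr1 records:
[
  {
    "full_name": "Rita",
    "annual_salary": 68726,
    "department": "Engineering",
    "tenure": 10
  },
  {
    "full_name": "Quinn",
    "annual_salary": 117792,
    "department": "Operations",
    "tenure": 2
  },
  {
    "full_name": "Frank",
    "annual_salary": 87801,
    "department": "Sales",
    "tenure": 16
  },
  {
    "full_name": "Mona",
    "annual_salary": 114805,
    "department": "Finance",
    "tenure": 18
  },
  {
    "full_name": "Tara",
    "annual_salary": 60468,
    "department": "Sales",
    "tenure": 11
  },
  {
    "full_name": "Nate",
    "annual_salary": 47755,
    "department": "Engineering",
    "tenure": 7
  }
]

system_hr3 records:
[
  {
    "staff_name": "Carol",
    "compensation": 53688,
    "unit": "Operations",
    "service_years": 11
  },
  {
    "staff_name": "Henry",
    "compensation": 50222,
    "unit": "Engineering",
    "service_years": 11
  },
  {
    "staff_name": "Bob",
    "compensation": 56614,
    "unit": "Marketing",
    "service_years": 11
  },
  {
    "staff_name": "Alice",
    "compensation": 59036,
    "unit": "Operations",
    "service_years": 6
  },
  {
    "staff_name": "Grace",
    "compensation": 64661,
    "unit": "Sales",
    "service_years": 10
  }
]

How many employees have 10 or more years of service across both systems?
8

Reconcile schemas: "tenure" (system_hr1) = "service_years" (system_hr3) = years of service

From system_hr1: 4 employees with >= 10 years
From system_hr3: 4 employees with >= 10 years

Total: 4 + 4 = 8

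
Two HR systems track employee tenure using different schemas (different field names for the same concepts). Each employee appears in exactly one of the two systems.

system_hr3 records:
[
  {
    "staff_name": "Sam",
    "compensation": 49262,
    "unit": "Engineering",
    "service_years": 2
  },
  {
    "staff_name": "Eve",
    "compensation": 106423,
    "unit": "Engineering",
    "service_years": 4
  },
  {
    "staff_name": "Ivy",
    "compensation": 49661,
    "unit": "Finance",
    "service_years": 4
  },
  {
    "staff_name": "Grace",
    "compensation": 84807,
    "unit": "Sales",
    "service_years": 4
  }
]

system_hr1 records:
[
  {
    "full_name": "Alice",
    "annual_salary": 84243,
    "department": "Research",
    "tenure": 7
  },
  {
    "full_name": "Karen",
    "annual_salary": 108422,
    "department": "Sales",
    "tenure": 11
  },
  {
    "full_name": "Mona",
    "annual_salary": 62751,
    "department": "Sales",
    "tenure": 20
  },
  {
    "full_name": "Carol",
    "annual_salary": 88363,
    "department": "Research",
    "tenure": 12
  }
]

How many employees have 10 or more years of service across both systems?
3

Reconcile schemas: "service_years" (system_hr3) = "tenure" (system_hr1) = years of service

From system_hr3: 0 employees with >= 10 years
From system_hr1: 3 employees with >= 10 years

Total: 0 + 3 = 3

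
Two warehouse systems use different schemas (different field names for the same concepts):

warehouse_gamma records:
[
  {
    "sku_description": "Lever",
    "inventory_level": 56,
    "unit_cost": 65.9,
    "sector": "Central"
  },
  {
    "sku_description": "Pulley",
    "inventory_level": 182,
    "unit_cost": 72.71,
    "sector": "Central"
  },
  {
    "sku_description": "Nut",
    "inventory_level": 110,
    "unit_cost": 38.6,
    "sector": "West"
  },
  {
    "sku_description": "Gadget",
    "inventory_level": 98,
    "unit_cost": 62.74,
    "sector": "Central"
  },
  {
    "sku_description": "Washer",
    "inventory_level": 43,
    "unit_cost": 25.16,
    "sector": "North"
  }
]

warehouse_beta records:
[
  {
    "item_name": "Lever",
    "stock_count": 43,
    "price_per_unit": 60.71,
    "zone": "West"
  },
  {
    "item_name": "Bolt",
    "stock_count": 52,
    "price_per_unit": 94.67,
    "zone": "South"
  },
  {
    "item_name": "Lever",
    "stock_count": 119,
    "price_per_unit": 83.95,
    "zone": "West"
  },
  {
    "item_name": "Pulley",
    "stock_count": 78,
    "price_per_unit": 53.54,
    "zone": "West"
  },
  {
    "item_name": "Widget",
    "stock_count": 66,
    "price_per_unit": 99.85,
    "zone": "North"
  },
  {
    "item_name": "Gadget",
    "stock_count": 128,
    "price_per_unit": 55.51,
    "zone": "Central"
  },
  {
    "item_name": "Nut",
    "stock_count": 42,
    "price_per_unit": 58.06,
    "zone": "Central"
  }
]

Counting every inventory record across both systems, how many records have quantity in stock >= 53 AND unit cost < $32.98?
0

Schema mappings:
- "inventory_level" (warehouse_gamma) = "stock_count" (warehouse_beta) = quantity
- "unit_cost" (warehouse_gamma) = "price_per_unit" (warehouse_beta) = unit cost

Records meeting both conditions in warehouse_gamma: 0
Records meeting both conditions in warehouse_beta: 0

Total: 0 + 0 = 0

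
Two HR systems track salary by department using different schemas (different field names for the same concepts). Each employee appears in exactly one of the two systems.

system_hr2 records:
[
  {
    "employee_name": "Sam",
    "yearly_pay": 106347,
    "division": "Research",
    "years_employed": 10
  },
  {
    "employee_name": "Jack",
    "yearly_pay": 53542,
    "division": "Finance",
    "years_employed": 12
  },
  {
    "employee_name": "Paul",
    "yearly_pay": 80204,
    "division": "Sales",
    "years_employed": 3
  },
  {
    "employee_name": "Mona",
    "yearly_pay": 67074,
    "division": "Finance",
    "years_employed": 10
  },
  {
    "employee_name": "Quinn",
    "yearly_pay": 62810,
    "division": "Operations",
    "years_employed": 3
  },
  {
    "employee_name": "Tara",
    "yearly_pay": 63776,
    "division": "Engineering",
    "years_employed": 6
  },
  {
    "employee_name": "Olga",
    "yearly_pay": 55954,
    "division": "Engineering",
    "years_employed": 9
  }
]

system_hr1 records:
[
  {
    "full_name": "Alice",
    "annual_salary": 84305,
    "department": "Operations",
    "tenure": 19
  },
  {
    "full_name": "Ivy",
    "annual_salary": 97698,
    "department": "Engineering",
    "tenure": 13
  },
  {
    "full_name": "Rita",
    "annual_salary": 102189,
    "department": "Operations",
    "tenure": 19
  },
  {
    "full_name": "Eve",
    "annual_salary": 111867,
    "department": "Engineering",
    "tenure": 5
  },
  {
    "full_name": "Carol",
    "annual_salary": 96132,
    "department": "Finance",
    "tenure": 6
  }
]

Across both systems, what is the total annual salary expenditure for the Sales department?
80204

Schema mappings:
- "division" (system_hr2) = "department" (system_hr1) = department
- "yearly_pay" (system_hr2) = "annual_salary" (system_hr1) = salary

Sales salaries from system_hr2: 80204
Sales salaries from system_hr1: 0

Total: 80204 + 0 = 80204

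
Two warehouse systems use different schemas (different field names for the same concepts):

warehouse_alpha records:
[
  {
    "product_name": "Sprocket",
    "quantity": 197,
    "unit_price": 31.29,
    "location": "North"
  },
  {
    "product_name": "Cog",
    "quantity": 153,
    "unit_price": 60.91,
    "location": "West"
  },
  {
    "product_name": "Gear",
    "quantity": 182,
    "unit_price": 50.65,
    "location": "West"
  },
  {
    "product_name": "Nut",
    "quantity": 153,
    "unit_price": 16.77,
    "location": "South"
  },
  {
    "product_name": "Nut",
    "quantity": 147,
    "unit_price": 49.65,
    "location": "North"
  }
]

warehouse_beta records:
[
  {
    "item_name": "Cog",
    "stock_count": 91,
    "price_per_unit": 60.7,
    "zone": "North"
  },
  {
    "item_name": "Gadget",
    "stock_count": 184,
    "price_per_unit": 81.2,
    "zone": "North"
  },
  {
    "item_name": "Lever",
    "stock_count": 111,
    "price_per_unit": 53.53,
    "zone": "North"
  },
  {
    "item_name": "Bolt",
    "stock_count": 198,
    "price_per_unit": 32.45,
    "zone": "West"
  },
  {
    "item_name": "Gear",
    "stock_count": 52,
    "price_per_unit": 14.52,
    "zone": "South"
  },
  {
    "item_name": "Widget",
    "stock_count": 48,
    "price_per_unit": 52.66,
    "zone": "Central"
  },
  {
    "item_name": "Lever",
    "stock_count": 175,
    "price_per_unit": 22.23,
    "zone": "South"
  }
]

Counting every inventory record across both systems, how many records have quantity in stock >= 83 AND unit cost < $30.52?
2

Schema mappings:
- "quantity" (warehouse_alpha) = "stock_count" (warehouse_beta) = quantity
- "unit_price" (warehouse_alpha) = "price_per_unit" (warehouse_beta) = unit cost

Records meeting both conditions in warehouse_alpha: 1
Records meeting both conditions in warehouse_beta: 1

Total: 1 + 1 = 2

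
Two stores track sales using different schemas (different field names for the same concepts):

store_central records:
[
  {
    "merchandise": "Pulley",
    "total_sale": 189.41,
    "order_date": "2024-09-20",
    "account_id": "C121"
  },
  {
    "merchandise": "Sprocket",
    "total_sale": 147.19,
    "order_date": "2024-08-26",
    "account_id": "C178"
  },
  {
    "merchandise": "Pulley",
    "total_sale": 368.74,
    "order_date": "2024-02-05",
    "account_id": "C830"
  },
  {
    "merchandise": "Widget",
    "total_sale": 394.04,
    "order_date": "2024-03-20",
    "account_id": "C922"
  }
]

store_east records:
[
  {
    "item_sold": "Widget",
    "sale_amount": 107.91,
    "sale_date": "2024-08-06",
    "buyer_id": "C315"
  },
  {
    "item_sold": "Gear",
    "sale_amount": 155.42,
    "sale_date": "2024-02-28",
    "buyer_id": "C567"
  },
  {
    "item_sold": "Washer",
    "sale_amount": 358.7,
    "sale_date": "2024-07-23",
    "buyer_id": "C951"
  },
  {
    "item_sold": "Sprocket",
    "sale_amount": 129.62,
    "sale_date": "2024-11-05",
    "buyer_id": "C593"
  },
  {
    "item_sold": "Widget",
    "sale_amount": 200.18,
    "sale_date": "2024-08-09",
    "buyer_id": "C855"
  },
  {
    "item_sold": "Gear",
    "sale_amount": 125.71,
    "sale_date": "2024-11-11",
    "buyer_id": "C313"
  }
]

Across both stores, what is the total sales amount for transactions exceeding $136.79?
1813.68

Schema mapping: "total_sale" (store_central) = "sale_amount" (store_east) = sale amount

Sum of sales > $136.79 in store_central: 1099.38
Sum of sales > $136.79 in store_east: 714.3

Total: 1099.38 + 714.3 = 1813.68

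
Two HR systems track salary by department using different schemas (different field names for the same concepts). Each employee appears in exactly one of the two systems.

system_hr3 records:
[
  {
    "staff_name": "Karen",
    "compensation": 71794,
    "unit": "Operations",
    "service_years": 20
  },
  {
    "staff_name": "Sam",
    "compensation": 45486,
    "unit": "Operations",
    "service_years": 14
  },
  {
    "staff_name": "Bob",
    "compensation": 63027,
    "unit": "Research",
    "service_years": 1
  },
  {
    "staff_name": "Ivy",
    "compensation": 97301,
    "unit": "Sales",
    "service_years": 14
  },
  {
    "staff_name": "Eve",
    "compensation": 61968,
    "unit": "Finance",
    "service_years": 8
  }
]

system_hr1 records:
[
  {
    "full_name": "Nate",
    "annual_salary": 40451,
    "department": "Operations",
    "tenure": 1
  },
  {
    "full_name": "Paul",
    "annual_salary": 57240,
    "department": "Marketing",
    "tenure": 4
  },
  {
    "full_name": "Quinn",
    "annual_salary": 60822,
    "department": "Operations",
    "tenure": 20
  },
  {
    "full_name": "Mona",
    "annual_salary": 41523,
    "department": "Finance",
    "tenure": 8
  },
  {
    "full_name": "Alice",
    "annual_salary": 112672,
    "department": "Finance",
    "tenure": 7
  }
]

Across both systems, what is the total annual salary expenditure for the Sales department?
97301

Schema mappings:
- "unit" (system_hr3) = "department" (system_hr1) = department
- "compensation" (system_hr3) = "annual_salary" (system_hr1) = salary

Sales salaries from system_hr3: 97301
Sales salaries from system_hr1: 0

Total: 97301 + 0 = 97301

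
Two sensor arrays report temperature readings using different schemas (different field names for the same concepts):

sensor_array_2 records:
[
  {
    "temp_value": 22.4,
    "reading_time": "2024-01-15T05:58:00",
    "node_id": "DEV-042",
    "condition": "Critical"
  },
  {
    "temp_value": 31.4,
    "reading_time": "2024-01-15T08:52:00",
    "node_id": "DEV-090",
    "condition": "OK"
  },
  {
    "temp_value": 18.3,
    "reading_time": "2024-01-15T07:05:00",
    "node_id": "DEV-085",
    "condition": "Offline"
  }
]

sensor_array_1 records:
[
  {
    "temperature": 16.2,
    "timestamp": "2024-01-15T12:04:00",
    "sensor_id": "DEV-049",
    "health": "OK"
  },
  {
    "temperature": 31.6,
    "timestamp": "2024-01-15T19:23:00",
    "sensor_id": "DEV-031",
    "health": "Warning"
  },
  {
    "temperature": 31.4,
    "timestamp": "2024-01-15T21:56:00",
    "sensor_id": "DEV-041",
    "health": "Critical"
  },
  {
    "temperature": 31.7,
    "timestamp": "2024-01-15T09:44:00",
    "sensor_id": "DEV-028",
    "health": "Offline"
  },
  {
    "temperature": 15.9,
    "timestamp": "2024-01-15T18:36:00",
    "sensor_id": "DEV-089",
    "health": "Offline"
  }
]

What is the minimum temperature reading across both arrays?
15.9

Schema mapping: "temp_value" (sensor_array_2) = "temperature" (sensor_array_1) = temperature reading

Minimum in sensor_array_2: 18.3
Minimum in sensor_array_1: 15.9

Overall minimum: min(18.3, 15.9) = 15.9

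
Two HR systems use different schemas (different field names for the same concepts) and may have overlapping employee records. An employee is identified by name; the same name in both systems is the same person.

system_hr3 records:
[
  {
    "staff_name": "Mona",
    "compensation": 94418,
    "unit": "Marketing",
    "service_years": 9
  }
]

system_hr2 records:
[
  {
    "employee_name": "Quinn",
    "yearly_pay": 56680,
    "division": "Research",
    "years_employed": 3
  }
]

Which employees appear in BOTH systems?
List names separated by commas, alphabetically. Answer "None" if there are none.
None

Schema mapping: "staff_name" (system_hr3) = "employee_name" (system_hr2) = employee name

Names in system_hr3: ['Mona']
Names in system_hr2: ['Quinn']

Intersection: None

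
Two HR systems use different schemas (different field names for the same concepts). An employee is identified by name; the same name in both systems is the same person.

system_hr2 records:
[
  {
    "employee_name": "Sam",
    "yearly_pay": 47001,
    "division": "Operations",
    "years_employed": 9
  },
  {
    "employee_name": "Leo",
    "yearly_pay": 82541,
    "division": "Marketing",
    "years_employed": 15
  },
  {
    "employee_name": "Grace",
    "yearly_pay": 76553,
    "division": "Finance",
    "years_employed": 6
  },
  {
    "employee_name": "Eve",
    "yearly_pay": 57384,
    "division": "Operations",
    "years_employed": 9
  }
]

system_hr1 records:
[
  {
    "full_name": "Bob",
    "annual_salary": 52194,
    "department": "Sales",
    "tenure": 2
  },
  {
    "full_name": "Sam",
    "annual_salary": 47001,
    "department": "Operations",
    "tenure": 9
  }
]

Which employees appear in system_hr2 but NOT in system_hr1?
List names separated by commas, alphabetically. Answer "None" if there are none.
Eve, Grace, Leo

Schema mapping: "employee_name" (system_hr2) = "full_name" (system_hr1) = employee name

Names in system_hr2: ['Eve', 'Grace', 'Leo', 'Sam']
Names in system_hr1: ['Bob', 'Sam']

In system_hr2 but not system_hr1: ['Eve', 'Grace', 'Leo']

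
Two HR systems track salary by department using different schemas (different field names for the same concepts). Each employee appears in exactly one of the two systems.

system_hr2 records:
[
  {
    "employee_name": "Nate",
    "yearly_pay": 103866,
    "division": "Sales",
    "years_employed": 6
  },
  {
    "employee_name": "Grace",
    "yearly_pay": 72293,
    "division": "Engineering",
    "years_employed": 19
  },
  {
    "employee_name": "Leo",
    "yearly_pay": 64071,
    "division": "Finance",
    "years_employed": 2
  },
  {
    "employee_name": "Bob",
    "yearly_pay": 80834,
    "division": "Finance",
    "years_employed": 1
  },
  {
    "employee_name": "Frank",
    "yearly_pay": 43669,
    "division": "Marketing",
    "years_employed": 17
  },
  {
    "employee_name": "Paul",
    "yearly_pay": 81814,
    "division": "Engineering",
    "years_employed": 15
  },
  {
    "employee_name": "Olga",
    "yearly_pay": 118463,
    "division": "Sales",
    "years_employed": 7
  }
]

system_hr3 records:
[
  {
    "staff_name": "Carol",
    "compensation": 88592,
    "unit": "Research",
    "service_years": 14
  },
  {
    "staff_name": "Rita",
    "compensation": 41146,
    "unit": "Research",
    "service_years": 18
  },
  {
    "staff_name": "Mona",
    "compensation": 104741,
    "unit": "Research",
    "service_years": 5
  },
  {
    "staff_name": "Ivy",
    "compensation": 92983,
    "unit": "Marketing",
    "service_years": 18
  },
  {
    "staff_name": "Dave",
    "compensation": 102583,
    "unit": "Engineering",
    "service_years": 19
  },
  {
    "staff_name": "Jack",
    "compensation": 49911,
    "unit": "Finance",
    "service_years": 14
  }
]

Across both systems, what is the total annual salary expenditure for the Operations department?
0

Schema mappings:
- "division" (system_hr2) = "unit" (system_hr3) = department
- "yearly_pay" (system_hr2) = "compensation" (system_hr3) = salary

Operations salaries from system_hr2: 0
Operations salaries from system_hr3: 0

Total: 0 + 0 = 0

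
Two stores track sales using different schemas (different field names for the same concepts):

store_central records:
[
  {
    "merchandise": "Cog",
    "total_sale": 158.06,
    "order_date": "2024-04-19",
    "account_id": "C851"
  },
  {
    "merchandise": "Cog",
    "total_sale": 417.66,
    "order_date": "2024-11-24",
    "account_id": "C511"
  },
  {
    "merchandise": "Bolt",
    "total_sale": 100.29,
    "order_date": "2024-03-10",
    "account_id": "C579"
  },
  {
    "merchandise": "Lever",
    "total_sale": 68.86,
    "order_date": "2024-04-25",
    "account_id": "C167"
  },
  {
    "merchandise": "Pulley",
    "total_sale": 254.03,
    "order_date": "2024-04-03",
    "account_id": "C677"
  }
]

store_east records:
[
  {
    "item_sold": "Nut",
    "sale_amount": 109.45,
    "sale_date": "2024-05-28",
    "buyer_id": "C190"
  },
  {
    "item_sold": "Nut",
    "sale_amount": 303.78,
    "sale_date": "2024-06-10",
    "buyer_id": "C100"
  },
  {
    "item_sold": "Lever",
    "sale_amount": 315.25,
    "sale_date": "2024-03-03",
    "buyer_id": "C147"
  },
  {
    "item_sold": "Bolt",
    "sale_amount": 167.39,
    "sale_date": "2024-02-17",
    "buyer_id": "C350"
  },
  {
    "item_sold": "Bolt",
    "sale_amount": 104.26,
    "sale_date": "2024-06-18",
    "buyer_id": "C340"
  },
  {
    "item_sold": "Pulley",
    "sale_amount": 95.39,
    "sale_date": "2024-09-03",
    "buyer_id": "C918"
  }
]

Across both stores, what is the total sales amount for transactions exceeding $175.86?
1290.72

Schema mapping: "total_sale" (store_central) = "sale_amount" (store_east) = sale amount

Sum of sales > $175.86 in store_central: 671.69
Sum of sales > $175.86 in store_east: 619.03

Total: 671.69 + 619.03 = 1290.72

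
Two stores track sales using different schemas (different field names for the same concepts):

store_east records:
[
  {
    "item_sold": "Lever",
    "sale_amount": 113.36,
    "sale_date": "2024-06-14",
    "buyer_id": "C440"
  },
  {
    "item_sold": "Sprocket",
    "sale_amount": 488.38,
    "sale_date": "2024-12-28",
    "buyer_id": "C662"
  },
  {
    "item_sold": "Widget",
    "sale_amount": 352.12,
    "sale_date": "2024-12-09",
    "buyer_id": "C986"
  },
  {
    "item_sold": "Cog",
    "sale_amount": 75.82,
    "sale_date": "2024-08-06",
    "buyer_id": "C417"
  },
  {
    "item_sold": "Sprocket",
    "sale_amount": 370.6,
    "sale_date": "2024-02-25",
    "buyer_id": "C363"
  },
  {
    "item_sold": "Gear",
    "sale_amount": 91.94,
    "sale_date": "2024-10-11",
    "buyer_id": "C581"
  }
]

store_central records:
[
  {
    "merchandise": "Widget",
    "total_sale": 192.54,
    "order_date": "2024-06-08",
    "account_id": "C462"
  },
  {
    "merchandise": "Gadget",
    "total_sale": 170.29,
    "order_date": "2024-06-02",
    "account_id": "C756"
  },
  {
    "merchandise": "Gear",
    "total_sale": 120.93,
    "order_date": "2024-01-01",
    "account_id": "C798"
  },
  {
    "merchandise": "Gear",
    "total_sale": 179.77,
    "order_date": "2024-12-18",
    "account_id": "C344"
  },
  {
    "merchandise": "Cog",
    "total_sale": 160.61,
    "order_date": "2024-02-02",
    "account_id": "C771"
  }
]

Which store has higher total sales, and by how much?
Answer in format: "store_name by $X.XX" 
store_east by $668.08

Schema mapping: "sale_amount" (store_east) = "total_sale" (store_central) = sale amount

Total for store_east: 1492.22
Total for store_central: 824.14

Difference: |1492.22 - 824.14| = 668.08
store_east has higher sales by $668.08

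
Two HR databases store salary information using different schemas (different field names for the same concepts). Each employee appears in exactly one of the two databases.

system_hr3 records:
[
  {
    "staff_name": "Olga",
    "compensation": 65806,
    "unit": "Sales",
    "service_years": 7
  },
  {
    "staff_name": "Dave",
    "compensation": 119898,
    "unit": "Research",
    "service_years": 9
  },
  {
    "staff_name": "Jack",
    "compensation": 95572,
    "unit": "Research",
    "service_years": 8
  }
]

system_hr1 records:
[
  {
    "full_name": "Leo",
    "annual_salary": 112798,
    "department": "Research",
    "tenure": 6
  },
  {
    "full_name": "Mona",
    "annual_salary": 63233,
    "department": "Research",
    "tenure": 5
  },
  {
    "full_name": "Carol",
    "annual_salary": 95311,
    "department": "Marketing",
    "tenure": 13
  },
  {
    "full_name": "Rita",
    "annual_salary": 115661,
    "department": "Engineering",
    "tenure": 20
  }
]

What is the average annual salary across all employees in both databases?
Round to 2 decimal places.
95468.43

Schema mapping: "compensation" (system_hr3) = "annual_salary" (system_hr1) = annual salary

All salaries: [65806, 119898, 95572, 112798, 63233, 95311, 115661]
Sum: 668279
Count: 7
Average: 668279 / 7 = 95468.43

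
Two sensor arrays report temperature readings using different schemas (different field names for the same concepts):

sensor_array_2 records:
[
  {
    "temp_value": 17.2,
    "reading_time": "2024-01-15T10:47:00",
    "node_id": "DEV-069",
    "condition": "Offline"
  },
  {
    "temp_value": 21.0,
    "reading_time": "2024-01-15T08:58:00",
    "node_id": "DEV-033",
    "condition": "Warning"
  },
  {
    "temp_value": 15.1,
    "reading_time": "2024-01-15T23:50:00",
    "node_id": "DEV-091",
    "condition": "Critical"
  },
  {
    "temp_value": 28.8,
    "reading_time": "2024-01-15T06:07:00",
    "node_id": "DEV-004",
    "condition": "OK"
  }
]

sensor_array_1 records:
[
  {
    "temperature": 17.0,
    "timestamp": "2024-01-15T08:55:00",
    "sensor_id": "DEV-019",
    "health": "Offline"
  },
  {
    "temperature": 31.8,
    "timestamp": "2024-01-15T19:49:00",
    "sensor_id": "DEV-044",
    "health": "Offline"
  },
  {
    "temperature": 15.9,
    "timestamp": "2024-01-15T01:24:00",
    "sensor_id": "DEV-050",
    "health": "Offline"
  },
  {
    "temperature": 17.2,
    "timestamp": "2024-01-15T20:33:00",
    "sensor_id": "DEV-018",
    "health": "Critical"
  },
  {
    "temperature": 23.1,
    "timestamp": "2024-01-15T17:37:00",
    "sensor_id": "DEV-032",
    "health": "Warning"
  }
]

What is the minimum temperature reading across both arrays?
15.1

Schema mapping: "temp_value" (sensor_array_2) = "temperature" (sensor_array_1) = temperature reading

Minimum in sensor_array_2: 15.1
Minimum in sensor_array_1: 15.9

Overall minimum: min(15.1, 15.9) = 15.1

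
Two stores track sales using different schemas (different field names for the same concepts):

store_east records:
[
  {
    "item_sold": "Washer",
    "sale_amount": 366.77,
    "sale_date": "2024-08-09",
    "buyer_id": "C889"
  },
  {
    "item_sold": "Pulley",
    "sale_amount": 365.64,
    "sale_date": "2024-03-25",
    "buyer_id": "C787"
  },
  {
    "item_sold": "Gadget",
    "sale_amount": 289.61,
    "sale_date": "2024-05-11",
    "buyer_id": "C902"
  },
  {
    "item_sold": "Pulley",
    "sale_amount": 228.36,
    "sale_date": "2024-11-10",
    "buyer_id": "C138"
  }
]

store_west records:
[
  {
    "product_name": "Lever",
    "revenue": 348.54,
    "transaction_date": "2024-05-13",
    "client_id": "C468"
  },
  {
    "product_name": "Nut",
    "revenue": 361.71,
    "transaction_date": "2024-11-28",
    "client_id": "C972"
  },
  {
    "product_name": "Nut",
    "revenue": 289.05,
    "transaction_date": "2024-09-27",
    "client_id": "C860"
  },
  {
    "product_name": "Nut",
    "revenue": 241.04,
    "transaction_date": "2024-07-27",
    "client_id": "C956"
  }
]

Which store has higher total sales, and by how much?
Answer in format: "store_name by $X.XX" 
store_east by $10.04

Schema mapping: "sale_amount" (store_east) = "revenue" (store_west) = sale amount

Total for store_east: 1250.38
Total for store_west: 1240.34

Difference: |1250.38 - 1240.34| = 10.04
store_east has higher sales by $10.04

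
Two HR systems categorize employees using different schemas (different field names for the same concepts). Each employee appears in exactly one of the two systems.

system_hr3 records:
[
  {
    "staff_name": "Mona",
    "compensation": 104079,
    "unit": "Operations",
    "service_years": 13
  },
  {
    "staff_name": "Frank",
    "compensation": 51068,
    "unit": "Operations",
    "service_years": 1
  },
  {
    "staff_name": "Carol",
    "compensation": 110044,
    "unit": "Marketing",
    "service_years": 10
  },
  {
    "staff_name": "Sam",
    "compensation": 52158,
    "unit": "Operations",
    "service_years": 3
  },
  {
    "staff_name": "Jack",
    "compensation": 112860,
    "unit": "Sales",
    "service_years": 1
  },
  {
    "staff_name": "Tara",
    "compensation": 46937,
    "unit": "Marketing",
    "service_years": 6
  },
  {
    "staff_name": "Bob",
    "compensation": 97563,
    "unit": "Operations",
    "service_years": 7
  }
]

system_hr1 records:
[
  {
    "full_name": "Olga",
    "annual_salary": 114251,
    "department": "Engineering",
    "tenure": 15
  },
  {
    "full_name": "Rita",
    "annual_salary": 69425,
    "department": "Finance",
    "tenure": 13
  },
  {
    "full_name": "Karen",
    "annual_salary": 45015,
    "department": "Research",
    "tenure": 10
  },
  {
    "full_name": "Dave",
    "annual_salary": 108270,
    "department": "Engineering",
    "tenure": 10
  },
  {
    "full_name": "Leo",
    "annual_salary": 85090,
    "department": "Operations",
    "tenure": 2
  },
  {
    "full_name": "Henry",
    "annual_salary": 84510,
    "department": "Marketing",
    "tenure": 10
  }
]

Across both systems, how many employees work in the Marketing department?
3

Schema mapping: "unit" (system_hr3) = "department" (system_hr1) = department

Marketing employees in system_hr3: 2
Marketing employees in system_hr1: 1

Total in Marketing: 2 + 1 = 3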